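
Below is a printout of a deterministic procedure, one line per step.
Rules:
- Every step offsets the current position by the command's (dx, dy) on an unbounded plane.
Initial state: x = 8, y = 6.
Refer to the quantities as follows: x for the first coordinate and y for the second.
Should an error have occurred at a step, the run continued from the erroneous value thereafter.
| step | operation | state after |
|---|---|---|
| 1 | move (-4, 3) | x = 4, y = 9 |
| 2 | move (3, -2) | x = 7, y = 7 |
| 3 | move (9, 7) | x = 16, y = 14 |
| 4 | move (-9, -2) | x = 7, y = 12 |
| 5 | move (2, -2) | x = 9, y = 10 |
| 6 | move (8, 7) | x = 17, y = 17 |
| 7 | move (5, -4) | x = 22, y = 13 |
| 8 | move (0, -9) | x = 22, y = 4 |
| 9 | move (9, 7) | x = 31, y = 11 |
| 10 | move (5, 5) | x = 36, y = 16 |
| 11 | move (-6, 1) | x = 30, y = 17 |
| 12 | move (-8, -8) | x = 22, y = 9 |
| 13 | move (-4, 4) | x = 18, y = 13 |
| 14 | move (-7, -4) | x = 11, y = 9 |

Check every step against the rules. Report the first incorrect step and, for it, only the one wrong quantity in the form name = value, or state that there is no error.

no error

Step 1: x = 8 + (-4) = 4, y = 6 + (3) = 9 — confirmed correct.
Step 2: x = 4 + (3) = 7, y = 9 + (-2) = 7 — consistent with the printout.
Step 3: x = 7 + (9) = 16, y = 7 + (7) = 14 — exactly as logged.
Step 4: x = 16 + (-9) = 7, y = 14 + (-2) = 12 — exactly as logged.
Step 5: x = 7 + (2) = 9, y = 12 + (-2) = 10 — confirmed correct.
Step 6: x = 9 + (8) = 17, y = 10 + (7) = 17 — in agreement.
Step 7: x = 17 + (5) = 22, y = 17 + (-4) = 13 — checks out.
Step 8: x = 22 + (0) = 22, y = 13 + (-9) = 4 — matches.
Step 9: x = 22 + (9) = 31, y = 4 + (7) = 11 — verified.
Step 10: x = 31 + (5) = 36, y = 11 + (5) = 16 — no discrepancy.
Step 11: x = 36 + (-6) = 30, y = 16 + (1) = 17 — agrees with the printout.
Step 12: x = 30 + (-8) = 22, y = 17 + (-8) = 9 — in agreement.
Step 13: x = 22 + (-4) = 18, y = 9 + (4) = 13 — verified.
Step 14: x = 18 + (-7) = 11, y = 13 + (-4) = 9 — confirmed correct.
All steps check out; nothing to correct.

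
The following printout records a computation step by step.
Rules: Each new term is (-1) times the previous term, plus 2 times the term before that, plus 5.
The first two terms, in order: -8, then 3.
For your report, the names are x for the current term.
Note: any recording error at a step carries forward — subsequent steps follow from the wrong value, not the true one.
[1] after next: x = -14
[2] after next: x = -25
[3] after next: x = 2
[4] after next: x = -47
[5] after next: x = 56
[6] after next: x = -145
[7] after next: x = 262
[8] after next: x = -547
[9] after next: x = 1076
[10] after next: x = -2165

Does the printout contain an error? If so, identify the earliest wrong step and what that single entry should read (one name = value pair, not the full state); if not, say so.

1. x = -1*(3) + (2)*(-8) + (5) = -14 (same as recorded)
2. x = -1*(-14) + (2)*(3) + (5) = 25 (this is not what the printout shows)
The earliest wrong entry is at step 2: it should read x = 25.

step 2, x = 25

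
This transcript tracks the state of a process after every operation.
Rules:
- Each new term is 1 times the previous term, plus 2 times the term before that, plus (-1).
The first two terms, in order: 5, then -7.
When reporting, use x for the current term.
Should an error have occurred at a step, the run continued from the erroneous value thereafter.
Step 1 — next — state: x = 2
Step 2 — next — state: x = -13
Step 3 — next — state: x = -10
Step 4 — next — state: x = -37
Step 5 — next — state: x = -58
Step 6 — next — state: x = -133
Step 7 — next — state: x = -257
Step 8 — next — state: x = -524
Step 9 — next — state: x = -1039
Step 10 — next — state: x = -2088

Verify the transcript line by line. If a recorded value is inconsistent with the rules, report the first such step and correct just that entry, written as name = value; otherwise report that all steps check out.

1. x = 1*(-7) + (2)*(5) + (-1) = 2 (consistent with the transcript)
2. x = 1*(2) + (2)*(-7) + (-1) = -13 (verified)
3. x = 1*(-13) + (2)*(2) + (-1) = -10 (checks out)
4. x = 1*(-10) + (2)*(-13) + (-1) = -37 (exactly as logged)
5. x = 1*(-37) + (2)*(-10) + (-1) = -58 (matches)
6. x = 1*(-58) + (2)*(-37) + (-1) = -133 (consistent with the transcript)
7. x = 1*(-133) + (2)*(-58) + (-1) = -250 (this is not what the transcript shows)
The earliest wrong entry is at step 7: it should read x = -250.

step 7, x = -250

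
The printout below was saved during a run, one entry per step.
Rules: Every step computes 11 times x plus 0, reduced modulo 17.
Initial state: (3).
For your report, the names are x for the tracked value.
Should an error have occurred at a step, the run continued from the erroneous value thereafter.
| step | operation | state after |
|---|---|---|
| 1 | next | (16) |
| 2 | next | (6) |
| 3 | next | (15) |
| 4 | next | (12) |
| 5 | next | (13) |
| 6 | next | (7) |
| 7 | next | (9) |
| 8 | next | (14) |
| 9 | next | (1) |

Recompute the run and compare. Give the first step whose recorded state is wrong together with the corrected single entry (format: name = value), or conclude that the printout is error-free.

no error

Recomputing the run from the initial state:
step 1: x = 16
step 2: x = 6
step 3: x = 15
step 4: x = 12
step 5: x = 13
step 6: x = 7
step 7: x = 9
step 8: x = 14
step 9: x = 1
This matches the printout at every step.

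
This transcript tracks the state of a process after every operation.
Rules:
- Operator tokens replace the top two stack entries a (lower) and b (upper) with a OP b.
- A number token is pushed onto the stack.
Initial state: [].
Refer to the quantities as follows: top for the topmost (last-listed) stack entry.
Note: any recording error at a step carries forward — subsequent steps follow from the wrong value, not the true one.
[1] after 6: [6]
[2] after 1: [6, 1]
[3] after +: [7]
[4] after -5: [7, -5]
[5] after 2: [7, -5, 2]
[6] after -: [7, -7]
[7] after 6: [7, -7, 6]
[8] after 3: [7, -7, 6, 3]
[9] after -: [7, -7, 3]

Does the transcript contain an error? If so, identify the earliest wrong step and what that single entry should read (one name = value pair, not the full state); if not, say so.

step 1: push 6: top = 6 -> checks out
step 2: push 1: top = 1 -> verified
step 3: 6 + 1 = 7 -> agrees with the transcript
step 4: push -5: top = -5 -> matches
step 5: push 2: top = 2 -> same as recorded
step 6: -5 - 2 = -7 -> no discrepancy
step 7: push 6: top = 6 -> matches
step 8: push 3: top = 3 -> matches
step 9: 6 - 3 = 3 -> same as recorded
Every step is consistent.

no error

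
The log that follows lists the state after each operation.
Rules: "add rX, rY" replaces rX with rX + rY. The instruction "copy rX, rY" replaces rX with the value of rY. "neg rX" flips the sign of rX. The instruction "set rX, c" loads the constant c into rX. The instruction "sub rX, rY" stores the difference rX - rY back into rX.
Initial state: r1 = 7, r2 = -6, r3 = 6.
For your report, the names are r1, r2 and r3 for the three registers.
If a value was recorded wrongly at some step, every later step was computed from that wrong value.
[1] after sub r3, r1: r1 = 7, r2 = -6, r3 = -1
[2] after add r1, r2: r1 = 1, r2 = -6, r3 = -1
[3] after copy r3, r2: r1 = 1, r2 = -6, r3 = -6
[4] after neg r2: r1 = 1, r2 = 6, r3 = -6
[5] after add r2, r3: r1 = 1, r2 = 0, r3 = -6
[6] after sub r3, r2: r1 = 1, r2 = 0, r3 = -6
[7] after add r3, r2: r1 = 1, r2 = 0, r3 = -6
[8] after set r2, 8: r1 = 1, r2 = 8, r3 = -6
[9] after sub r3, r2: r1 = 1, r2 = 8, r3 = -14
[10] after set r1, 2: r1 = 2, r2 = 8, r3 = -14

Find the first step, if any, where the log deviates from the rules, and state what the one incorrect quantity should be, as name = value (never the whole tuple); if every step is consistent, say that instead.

step 1: r3 = 6 - 7 = -1 -> confirmed correct
step 2: r1 = 7 + -6 = 1 -> exactly as logged
step 3: r3 = -6 -> consistent with the log
step 4: r2 = -(-6) = 6 -> no discrepancy
step 5: r2 = 6 + -6 = 0 -> matches
step 6: r3 = -6 - 0 = -6 -> in agreement
step 7: r3 = -6 + 0 = -6 -> no discrepancy
step 8: r2 = 8 -> confirmed correct
step 9: r3 = -6 - 8 = -14 -> checks out
step 10: r1 = 2 -> exactly as logged
All steps check out; nothing to correct.

no error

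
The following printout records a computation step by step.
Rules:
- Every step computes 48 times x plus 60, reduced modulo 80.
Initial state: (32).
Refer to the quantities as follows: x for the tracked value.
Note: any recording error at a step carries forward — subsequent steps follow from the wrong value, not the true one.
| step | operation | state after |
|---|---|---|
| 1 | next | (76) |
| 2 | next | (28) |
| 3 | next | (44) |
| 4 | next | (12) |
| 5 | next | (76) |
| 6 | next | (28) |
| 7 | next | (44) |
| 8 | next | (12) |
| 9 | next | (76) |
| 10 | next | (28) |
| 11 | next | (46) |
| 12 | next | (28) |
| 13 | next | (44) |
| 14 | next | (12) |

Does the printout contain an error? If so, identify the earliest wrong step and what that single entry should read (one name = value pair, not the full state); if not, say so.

step 1: x = (48*32 + 60) mod 80 = 76 -> verified
step 2: x = (48*76 + 60) mod 80 = 28 -> confirmed correct
step 3: x = (48*28 + 60) mod 80 = 44 -> no discrepancy
step 4: x = (48*44 + 60) mod 80 = 12 -> agrees with the printout
step 5: x = (48*12 + 60) mod 80 = 76 -> confirmed correct
step 6: x = (48*76 + 60) mod 80 = 28 -> consistent with the printout
step 7: x = (48*28 + 60) mod 80 = 44 -> verified
step 8: x = (48*44 + 60) mod 80 = 12 -> in agreement
step 9: x = (48*12 + 60) mod 80 = 76 -> confirmed correct
step 10: x = (48*76 + 60) mod 80 = 28 -> consistent with the printout
step 11: x = (48*28 + 60) mod 80 = 44 -> a discrepancy with the printout
Step 11 is the first one off; corrected, x = 44.

step 11, x = 44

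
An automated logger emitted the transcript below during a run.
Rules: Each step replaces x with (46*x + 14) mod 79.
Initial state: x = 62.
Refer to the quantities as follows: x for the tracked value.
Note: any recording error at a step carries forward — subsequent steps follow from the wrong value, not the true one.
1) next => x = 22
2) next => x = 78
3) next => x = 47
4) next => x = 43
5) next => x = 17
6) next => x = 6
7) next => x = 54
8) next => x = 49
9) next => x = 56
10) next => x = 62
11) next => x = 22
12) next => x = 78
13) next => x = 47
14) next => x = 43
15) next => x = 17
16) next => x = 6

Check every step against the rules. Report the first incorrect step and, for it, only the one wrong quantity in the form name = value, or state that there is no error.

Recomputing the run from the initial state:
step 1: x = 22
step 2: x = 78
step 3: x = 47
step 4: x = 43
step 5: x = 17
step 6: x = 6
step 7: x = 53
step 8: x = 3
step 9: x = 73
step 10: x = 54
step 11: x = 49
step 12: x = 56
step 13: x = 62
step 14: x = 22
step 15: x = 78
step 16: x = 47
The first disagreement with the transcript is at step 7, where the value should be x = 53.

step 7, x = 53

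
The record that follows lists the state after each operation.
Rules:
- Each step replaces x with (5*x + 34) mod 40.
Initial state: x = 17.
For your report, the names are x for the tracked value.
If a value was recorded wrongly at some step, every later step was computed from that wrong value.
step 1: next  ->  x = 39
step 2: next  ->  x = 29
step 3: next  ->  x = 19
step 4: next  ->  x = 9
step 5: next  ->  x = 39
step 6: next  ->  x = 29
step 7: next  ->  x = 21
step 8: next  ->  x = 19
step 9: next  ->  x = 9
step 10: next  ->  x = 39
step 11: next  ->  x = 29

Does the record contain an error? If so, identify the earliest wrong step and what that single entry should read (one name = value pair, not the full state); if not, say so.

step 1: x = (5*17 + 34) mod 40 = 39 -> agrees with the record
step 2: x = (5*39 + 34) mod 40 = 29 -> agrees with the record
step 3: x = (5*29 + 34) mod 40 = 19 -> agrees with the record
step 4: x = (5*19 + 34) mod 40 = 9 -> verified
step 5: x = (5*9 + 34) mod 40 = 39 -> verified
step 6: x = (5*39 + 34) mod 40 = 29 -> in agreement
step 7: x = (5*29 + 34) mod 40 = 19 -> a discrepancy with the record
That makes step 7 the first incorrect line — x = 19 is what it should show.

step 7, x = 19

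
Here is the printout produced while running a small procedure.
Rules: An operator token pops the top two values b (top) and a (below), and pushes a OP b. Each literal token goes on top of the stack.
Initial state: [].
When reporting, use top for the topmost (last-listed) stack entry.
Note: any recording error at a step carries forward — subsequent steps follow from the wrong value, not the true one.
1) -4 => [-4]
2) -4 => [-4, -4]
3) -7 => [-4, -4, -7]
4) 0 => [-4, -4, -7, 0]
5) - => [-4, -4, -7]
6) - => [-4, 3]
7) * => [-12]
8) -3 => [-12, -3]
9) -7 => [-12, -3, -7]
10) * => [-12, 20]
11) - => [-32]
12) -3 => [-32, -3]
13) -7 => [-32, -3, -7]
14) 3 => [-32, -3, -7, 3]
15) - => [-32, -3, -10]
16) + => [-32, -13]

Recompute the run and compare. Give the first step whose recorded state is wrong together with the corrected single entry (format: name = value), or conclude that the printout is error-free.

step 10, top = 21

step 1: push -4: top = -4 -> checks out
step 2: push -4: top = -4 -> matches
step 3: push -7: top = -7 -> in agreement
step 4: push 0: top = 0 -> consistent with the printout
step 5: -7 - 0 = -7 -> no discrepancy
step 6: -4 - -7 = 3 -> no discrepancy
step 7: -4 * 3 = -12 -> in agreement
step 8: push -3: top = -3 -> verified
step 9: push -7: top = -7 -> same as recorded
step 10: -3 * -7 = 21 -> a discrepancy with the printout
So the first discrepancy is step 10, where the right value is top = 21.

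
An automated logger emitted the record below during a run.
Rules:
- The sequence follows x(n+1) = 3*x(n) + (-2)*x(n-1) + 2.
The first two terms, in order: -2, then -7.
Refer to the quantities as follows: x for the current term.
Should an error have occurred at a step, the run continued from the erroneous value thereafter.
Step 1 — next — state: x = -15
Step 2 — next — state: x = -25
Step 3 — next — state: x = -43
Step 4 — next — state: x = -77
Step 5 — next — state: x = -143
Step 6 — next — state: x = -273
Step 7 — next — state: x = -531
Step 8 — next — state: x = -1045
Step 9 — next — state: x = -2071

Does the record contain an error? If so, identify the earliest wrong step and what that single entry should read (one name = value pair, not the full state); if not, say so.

Recomputing the run from the initial state:
step 1: x = -15
step 2: x = -29
step 3: x = -55
step 4: x = -105
step 5: x = -203
step 6: x = -397
step 7: x = -783
step 8: x = -1553
step 9: x = -3091
The first disagreement with the record is at step 2, where the value should be x = -29.

step 2, x = -29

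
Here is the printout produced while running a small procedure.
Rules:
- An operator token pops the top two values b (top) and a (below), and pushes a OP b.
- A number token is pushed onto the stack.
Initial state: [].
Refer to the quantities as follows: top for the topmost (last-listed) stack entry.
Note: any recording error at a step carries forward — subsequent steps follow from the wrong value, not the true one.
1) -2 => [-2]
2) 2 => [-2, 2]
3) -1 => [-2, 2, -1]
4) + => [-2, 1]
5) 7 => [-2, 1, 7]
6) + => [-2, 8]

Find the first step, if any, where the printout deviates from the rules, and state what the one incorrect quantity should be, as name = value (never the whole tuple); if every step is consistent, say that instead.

Recomputing the run from the initial state:
step 1: [-2]
step 2: [-2, 2]
step 3: [-2, 2, -1]
step 4: [-2, 1]
step 5: [-2, 1, 7]
step 6: [-2, 8]
This matches the printout at every step.

no error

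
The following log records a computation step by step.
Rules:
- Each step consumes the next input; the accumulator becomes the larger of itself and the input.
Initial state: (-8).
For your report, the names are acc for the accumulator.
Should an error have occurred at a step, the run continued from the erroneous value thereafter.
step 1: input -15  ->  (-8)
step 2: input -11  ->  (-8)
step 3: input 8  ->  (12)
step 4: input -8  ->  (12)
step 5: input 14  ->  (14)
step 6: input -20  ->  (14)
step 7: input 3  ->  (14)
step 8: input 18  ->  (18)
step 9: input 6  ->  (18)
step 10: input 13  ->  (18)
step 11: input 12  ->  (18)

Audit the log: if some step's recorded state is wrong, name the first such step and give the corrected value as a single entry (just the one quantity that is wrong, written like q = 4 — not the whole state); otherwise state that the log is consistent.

step 3, acc = 8

step 1: acc = max(-8, -15) = -8 -> confirmed correct
step 2: acc = max(-8, -11) = -8 -> no discrepancy
step 3: acc = max(-8, 8) = 8 -> the log disagrees here
Conclusion: step 3 carries the first error; the entry should be acc = 8.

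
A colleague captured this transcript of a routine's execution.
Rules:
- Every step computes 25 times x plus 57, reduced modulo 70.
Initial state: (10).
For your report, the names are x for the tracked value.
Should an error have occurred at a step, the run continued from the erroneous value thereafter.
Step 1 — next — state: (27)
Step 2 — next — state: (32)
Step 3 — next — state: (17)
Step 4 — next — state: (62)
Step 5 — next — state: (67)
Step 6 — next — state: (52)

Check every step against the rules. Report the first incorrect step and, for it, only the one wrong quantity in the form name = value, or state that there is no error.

no error

step 1: x = (25*10 + 57) mod 70 = 27 -> checks out
step 2: x = (25*27 + 57) mod 70 = 32 -> same as recorded
step 3: x = (25*32 + 57) mod 70 = 17 -> consistent with the transcript
step 4: x = (25*17 + 57) mod 70 = 62 -> confirmed correct
step 5: x = (25*62 + 57) mod 70 = 67 -> same as recorded
step 6: x = (25*67 + 57) mod 70 = 52 -> verified
The whole run recomputes cleanly — no discrepancies.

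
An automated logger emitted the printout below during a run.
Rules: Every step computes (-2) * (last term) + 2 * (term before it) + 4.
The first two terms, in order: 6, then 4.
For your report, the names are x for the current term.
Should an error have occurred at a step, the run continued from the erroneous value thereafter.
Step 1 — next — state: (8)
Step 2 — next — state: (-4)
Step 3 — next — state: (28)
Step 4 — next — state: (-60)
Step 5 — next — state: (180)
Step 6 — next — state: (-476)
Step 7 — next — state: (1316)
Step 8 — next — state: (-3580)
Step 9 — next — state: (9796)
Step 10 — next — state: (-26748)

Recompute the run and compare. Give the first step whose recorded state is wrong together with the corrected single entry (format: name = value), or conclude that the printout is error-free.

Recomputing the run from the initial state:
step 1: x = 8
step 2: x = -4
step 3: x = 28
step 4: x = -60
step 5: x = 180
step 6: x = -476
step 7: x = 1316
step 8: x = -3580
step 9: x = 9796
step 10: x = -26748
This matches the printout at every step.

no error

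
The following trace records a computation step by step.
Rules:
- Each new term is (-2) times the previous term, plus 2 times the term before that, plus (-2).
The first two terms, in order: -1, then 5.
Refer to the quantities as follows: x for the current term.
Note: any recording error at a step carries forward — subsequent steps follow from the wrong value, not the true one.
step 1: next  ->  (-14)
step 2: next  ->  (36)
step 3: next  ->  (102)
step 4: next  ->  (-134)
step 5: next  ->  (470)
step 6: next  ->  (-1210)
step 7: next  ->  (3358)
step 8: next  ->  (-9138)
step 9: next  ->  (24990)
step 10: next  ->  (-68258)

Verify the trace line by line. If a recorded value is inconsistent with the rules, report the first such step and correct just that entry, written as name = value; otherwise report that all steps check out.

Recomputing the run from the initial state:
step 1: x = -14
step 2: x = 36
step 3: x = -102
step 4: x = 274
step 5: x = -754
step 6: x = 2054
step 7: x = -5618
step 8: x = 15342
step 9: x = -41922
step 10: x = 114526
The first disagreement with the trace is at step 3, where the value should be x = -102.

step 3, x = -102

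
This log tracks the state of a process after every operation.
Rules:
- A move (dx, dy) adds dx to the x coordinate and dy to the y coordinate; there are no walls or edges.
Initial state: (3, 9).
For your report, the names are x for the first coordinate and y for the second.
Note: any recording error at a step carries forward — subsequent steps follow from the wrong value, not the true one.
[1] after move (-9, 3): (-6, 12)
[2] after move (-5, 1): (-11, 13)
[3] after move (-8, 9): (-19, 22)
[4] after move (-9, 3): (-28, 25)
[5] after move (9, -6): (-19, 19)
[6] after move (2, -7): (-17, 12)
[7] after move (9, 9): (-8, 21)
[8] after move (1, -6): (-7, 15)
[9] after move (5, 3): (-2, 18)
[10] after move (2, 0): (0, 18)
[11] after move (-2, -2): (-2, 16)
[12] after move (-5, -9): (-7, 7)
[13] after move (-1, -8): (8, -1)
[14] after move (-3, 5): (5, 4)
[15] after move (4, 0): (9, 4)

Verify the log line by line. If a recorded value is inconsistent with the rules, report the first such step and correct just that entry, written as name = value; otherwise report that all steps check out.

step 13, x = -8

step 1: x = 3 + (-9) = -6, y = 9 + (3) = 12 -> verified
step 2: x = -6 + (-5) = -11, y = 12 + (1) = 13 -> verified
step 3: x = -11 + (-8) = -19, y = 13 + (9) = 22 -> same as recorded
step 4: x = -19 + (-9) = -28, y = 22 + (3) = 25 -> verified
step 5: x = -28 + (9) = -19, y = 25 + (-6) = 19 -> in agreement
step 6: x = -19 + (2) = -17, y = 19 + (-7) = 12 -> matches
step 7: x = -17 + (9) = -8, y = 12 + (9) = 21 -> agrees with the log
step 8: x = -8 + (1) = -7, y = 21 + (-6) = 15 -> same as recorded
step 9: x = -7 + (5) = -2, y = 15 + (3) = 18 -> consistent with the log
step 10: x = -2 + (2) = 0, y = 18 + (0) = 18 -> same as recorded
step 11: x = 0 + (-2) = -2, y = 18 + (-2) = 16 -> agrees with the log
step 12: x = -2 + (-5) = -7, y = 16 + (-9) = 7 -> checks out
step 13: x = -7 + (-1) = -8, y = 7 + (-8) = -1 -> not what was recorded
So the first discrepancy is step 13, where the right value is x = -8.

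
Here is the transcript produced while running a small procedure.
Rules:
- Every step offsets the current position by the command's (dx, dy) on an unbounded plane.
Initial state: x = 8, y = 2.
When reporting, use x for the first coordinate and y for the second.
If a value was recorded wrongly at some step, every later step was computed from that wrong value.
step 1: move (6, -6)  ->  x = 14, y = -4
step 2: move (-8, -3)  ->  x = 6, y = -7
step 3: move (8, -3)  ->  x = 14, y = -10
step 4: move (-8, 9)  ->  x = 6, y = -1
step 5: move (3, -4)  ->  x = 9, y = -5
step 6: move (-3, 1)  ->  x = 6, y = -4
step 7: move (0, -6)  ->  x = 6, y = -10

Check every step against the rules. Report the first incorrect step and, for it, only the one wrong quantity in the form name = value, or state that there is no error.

no error

1. x = 8 + (6) = 14, y = 2 + (-6) = -4 (no discrepancy)
2. x = 14 + (-8) = 6, y = -4 + (-3) = -7 (no discrepancy)
3. x = 6 + (8) = 14, y = -7 + (-3) = -10 (exactly as logged)
4. x = 14 + (-8) = 6, y = -10 + (9) = -1 (confirmed correct)
5. x = 6 + (3) = 9, y = -1 + (-4) = -5 (agrees with the transcript)
6. x = 9 + (-3) = 6, y = -5 + (1) = -4 (consistent with the transcript)
7. x = 6 + (0) = 6, y = -4 + (-6) = -10 (confirmed correct)
All entries verified; no error found.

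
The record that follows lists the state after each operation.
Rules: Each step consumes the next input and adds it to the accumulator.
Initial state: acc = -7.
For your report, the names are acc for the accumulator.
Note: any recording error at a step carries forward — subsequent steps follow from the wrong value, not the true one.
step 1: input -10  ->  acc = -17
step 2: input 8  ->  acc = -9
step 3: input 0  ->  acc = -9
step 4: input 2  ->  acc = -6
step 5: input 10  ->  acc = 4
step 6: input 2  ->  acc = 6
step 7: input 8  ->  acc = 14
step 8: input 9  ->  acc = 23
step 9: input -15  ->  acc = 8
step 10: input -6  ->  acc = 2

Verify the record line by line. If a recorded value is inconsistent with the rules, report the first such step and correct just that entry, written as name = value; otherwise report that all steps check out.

step 4, acc = -7

Recomputing the run from the initial state:
step 1: acc = -17
step 2: acc = -9
step 3: acc = -9
step 4: acc = -7
step 5: acc = 3
step 6: acc = 5
step 7: acc = 13
step 8: acc = 22
step 9: acc = 7
step 10: acc = 1
The first disagreement with the record is at step 4, where the value should be acc = -7.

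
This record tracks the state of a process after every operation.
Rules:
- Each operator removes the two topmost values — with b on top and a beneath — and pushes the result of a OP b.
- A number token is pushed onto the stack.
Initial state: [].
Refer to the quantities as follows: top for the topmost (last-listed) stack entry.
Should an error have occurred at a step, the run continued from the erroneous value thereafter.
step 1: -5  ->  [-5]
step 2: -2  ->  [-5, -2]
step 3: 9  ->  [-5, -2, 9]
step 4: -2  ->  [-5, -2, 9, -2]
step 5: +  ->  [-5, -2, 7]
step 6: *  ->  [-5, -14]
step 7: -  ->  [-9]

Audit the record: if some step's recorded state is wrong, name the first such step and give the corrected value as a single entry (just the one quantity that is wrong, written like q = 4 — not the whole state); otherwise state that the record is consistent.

step 7, top = 9

Recomputing the run from the initial state:
step 1: [-5]
step 2: [-5, -2]
step 3: [-5, -2, 9]
step 4: [-5, -2, 9, -2]
step 5: [-5, -2, 7]
step 6: [-5, -14]
step 7: [9]
The first disagreement with the record is at step 7, where the value should be top = 9.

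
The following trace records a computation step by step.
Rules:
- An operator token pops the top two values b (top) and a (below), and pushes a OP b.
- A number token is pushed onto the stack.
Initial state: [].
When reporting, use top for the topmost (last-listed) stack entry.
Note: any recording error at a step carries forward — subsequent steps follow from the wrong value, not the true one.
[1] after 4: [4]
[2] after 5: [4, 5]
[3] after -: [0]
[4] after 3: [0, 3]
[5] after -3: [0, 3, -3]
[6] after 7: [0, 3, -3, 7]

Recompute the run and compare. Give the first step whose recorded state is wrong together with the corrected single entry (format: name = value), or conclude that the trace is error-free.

1. push 4: top = 4 (checks out)
2. push 5: top = 5 (agrees with the trace)
3. 4 - 5 = -1 (not what was recorded)
The audit stops at step 3: the recorded entry is wrong and should be top = -1.

step 3, top = -1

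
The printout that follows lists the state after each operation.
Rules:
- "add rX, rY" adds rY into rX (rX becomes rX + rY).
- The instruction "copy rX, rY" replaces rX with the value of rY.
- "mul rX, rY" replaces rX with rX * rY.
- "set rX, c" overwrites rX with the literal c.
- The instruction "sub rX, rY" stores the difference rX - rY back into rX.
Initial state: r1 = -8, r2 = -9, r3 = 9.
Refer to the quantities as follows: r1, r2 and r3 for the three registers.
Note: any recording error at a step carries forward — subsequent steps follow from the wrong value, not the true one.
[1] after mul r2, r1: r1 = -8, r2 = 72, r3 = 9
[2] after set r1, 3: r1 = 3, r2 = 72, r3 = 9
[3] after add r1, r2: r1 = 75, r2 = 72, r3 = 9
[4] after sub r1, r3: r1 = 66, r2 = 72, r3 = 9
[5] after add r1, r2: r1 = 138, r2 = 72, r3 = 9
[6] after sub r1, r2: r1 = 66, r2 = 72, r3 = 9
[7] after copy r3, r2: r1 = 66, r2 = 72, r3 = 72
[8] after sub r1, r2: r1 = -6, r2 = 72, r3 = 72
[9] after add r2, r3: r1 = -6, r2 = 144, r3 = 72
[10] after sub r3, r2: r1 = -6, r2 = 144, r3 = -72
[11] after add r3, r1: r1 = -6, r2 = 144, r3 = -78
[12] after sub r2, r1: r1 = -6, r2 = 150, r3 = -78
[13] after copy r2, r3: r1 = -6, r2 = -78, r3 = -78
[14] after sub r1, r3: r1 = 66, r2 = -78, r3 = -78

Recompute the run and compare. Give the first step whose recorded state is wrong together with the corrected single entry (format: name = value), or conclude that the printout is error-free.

step 14, r1 = 72

Step 1: r2 = -9 * -8 = 72 — matches.
Step 2: r1 = 3 — confirmed correct.
Step 3: r1 = 3 + 72 = 75 — checks out.
Step 4: r1 = 75 - 9 = 66 — in agreement.
Step 5: r1 = 66 + 72 = 138 — confirmed correct.
Step 6: r1 = 138 - 72 = 66 — matches.
Step 7: r3 = 72 — same as recorded.
Step 8: r1 = 66 - 72 = -6 — no discrepancy.
Step 9: r2 = 72 + 72 = 144 — agrees with the printout.
Step 10: r3 = 72 - 144 = -72 — confirmed correct.
Step 11: r3 = -72 + -6 = -78 — agrees with the printout.
Step 12: r2 = 144 - -6 = 150 — matches.
Step 13: r2 = -78 — consistent with the printout.
Step 14: r1 = -6 - -78 = 72 — a discrepancy with the printout.
The audit stops at step 14: the recorded entry is wrong and should be r1 = 72.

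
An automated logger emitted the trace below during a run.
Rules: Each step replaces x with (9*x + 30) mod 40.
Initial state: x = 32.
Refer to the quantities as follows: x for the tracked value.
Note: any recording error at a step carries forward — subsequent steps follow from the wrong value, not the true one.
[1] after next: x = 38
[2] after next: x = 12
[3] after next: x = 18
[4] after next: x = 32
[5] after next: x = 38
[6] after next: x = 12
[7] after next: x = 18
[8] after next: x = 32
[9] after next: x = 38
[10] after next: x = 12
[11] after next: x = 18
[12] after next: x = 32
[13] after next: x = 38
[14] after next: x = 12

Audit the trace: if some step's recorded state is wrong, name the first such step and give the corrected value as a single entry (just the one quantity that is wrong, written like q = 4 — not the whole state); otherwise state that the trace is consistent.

no error

step 1: x = (9*32 + 30) mod 40 = 38 -> verified
step 2: x = (9*38 + 30) mod 40 = 12 -> matches
step 3: x = (9*12 + 30) mod 40 = 18 -> no discrepancy
step 4: x = (9*18 + 30) mod 40 = 32 -> same as recorded
step 5: x = (9*32 + 30) mod 40 = 38 -> agrees with the trace
step 6: x = (9*38 + 30) mod 40 = 12 -> confirmed correct
step 7: x = (9*12 + 30) mod 40 = 18 -> in agreement
step 8: x = (9*18 + 30) mod 40 = 32 -> confirmed correct
step 9: x = (9*32 + 30) mod 40 = 38 -> checks out
step 10: x = (9*38 + 30) mod 40 = 12 -> in agreement
step 11: x = (9*12 + 30) mod 40 = 18 -> confirmed correct
step 12: x = (9*18 + 30) mod 40 = 32 -> verified
step 13: x = (9*32 + 30) mod 40 = 38 -> verified
step 14: x = (9*38 + 30) mod 40 = 12 -> checks out
All steps check out; nothing to correct.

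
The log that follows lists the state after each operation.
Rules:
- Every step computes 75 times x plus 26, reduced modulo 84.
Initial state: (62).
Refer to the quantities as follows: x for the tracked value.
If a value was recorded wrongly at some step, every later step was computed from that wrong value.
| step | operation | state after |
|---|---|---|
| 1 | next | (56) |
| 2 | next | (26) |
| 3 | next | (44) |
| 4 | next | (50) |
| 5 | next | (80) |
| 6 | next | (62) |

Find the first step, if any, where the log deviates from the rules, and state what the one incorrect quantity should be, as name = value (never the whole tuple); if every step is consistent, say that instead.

Recomputing the run from the initial state:
step 1: x = 56
step 2: x = 26
step 3: x = 44
step 4: x = 50
step 5: x = 80
step 6: x = 62
This matches the log at every step.

no error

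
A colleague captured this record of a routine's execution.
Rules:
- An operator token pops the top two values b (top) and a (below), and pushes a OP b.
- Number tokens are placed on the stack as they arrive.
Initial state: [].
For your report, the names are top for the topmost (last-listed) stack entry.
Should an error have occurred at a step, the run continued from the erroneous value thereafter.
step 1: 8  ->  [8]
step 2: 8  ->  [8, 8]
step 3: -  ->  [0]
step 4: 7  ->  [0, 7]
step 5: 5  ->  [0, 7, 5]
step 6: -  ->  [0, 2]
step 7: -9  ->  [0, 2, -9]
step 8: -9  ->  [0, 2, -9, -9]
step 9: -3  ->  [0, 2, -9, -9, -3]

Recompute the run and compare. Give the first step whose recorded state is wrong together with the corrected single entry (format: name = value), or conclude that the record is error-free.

Recomputing the run from the initial state:
step 1: [8]
step 2: [8, 8]
step 3: [0]
step 4: [0, 7]
step 5: [0, 7, 5]
step 6: [0, 2]
step 7: [0, 2, -9]
step 8: [0, 2, -9, -9]
step 9: [0, 2, -9, -9, -3]
This matches the record at every step.

no error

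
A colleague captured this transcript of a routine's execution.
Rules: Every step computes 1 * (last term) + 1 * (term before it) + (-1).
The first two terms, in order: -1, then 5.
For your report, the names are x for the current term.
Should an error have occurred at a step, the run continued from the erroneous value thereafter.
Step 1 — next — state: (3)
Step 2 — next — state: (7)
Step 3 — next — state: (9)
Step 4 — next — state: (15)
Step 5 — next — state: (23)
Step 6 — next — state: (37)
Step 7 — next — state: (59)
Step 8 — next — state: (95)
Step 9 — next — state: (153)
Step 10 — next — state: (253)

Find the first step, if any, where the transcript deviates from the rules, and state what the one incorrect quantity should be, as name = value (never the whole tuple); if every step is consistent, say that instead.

step 10, x = 247

step 1: x = 1*(5) + (1)*(-1) + (-1) = 3 -> consistent with the transcript
step 2: x = 1*(3) + (1)*(5) + (-1) = 7 -> confirmed correct
step 3: x = 1*(7) + (1)*(3) + (-1) = 9 -> no discrepancy
step 4: x = 1*(9) + (1)*(7) + (-1) = 15 -> no discrepancy
step 5: x = 1*(15) + (1)*(9) + (-1) = 23 -> exactly as logged
step 6: x = 1*(23) + (1)*(15) + (-1) = 37 -> confirmed correct
step 7: x = 1*(37) + (1)*(23) + (-1) = 59 -> agrees with the transcript
step 8: x = 1*(59) + (1)*(37) + (-1) = 95 -> no discrepancy
step 9: x = 1*(95) + (1)*(59) + (-1) = 153 -> matches
step 10: x = 1*(153) + (1)*(95) + (-1) = 247 -> the recorded entry deviates here
Conclusion: step 10 carries the first error; the entry should be x = 247.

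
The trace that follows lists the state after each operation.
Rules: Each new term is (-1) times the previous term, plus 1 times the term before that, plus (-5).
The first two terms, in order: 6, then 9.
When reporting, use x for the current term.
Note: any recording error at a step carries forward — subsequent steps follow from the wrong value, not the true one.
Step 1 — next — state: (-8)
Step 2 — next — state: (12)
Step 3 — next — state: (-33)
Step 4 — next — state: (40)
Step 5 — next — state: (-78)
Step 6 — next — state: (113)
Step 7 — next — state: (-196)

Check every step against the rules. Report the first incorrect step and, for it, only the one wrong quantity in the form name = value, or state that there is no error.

step 3, x = -25

Step 1: x = -1*(9) + (1)*(6) + (-5) = -8 — confirmed correct.
Step 2: x = -1*(-8) + (1)*(9) + (-5) = 12 — no discrepancy.
Step 3: x = -1*(12) + (1)*(-8) + (-5) = -25 — the trace disagrees here.
First incorrect step: 3; the correct value is x = -25.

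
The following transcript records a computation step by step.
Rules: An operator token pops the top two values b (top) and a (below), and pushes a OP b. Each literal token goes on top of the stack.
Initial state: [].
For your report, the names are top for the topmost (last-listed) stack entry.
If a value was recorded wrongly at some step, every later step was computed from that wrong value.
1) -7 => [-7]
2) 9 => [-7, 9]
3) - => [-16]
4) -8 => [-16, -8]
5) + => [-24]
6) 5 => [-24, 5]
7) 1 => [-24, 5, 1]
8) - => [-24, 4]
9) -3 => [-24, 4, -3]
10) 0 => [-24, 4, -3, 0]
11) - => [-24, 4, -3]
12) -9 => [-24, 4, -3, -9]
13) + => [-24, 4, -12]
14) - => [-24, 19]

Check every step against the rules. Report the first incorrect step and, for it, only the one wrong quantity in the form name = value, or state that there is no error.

step 14, top = 16

Recomputing the run from the initial state:
step 1: [-7]
step 2: [-7, 9]
step 3: [-16]
step 4: [-16, -8]
step 5: [-24]
step 6: [-24, 5]
step 7: [-24, 5, 1]
step 8: [-24, 4]
step 9: [-24, 4, -3]
step 10: [-24, 4, -3, 0]
step 11: [-24, 4, -3]
step 12: [-24, 4, -3, -9]
step 13: [-24, 4, -12]
step 14: [-24, 16]
The first disagreement with the transcript is at step 14, where the value should be top = 16.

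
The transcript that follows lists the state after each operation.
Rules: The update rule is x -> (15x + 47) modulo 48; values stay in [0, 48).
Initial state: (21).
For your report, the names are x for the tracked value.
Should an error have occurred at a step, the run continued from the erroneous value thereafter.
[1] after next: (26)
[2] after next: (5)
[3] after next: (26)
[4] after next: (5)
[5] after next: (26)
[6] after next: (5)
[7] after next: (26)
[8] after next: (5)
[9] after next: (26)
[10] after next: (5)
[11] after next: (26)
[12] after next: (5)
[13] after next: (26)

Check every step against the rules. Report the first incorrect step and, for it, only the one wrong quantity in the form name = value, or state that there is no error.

no error

Recomputing the run from the initial state:
step 1: x = 26
step 2: x = 5
step 3: x = 26
step 4: x = 5
step 5: x = 26
step 6: x = 5
step 7: x = 26
step 8: x = 5
step 9: x = 26
step 10: x = 5
step 11: x = 26
step 12: x = 5
step 13: x = 26
This matches the transcript at every step.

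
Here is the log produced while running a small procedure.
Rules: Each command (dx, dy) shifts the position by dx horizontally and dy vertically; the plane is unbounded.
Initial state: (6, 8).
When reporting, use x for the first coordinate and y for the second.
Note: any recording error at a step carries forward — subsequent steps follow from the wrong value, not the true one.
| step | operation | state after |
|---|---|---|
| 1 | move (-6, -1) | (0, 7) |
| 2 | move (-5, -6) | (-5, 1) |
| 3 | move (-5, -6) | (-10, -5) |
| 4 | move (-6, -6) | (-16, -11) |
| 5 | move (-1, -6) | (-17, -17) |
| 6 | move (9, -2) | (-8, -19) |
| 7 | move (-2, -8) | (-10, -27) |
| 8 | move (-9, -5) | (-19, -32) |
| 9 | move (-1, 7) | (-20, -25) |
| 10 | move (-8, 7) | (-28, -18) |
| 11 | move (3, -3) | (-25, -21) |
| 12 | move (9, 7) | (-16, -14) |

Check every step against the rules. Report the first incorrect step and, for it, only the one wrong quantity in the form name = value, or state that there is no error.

no error

Step 1: x = 6 + (-6) = 0, y = 8 + (-1) = 7 — agrees with the log.
Step 2: x = 0 + (-5) = -5, y = 7 + (-6) = 1 — matches.
Step 3: x = -5 + (-5) = -10, y = 1 + (-6) = -5 — exactly as logged.
Step 4: x = -10 + (-6) = -16, y = -5 + (-6) = -11 — consistent with the log.
Step 5: x = -16 + (-1) = -17, y = -11 + (-6) = -17 — same as recorded.
Step 6: x = -17 + (9) = -8, y = -17 + (-2) = -19 — same as recorded.
Step 7: x = -8 + (-2) = -10, y = -19 + (-8) = -27 — verified.
Step 8: x = -10 + (-9) = -19, y = -27 + (-5) = -32 — exactly as logged.
Step 9: x = -19 + (-1) = -20, y = -32 + (7) = -25 — confirmed correct.
Step 10: x = -20 + (-8) = -28, y = -25 + (7) = -18 — verified.
Step 11: x = -28 + (3) = -25, y = -18 + (-3) = -21 — no discrepancy.
Step 12: x = -25 + (9) = -16, y = -21 + (7) = -14 — consistent with the log.
Every step is consistent.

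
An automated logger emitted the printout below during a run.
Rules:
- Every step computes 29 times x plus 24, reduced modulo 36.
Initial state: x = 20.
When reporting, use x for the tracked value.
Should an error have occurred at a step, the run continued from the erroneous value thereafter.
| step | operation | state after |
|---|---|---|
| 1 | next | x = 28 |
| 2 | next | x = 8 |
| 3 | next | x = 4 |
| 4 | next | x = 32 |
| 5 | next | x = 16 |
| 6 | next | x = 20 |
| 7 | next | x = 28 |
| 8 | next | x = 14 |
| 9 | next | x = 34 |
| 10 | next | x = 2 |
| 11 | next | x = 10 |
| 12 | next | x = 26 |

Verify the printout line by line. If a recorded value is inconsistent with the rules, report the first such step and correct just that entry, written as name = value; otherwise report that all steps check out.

step 1: x = (29*20 + 24) mod 36 = 28 -> exactly as logged
step 2: x = (29*28 + 24) mod 36 = 8 -> exactly as logged
step 3: x = (29*8 + 24) mod 36 = 4 -> no discrepancy
step 4: x = (29*4 + 24) mod 36 = 32 -> same as recorded
step 5: x = (29*32 + 24) mod 36 = 16 -> consistent with the printout
step 6: x = (29*16 + 24) mod 36 = 20 -> same as recorded
step 7: x = (29*20 + 24) mod 36 = 28 -> verified
step 8: x = (29*28 + 24) mod 36 = 8 -> this is not what the printout shows
That makes step 8 the first incorrect line — x = 8 is what it should show.

step 8, x = 8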